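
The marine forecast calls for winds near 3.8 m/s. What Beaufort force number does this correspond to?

Beaufort force 3

3.8 m/s lies in the Beaufort 3 band (gentle breeze, 3.4–5.4 m/s).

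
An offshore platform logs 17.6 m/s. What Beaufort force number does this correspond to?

17.6 m/s lies in the Beaufort 8 band (gale, 17.2–20.7 m/s).

Beaufort force 8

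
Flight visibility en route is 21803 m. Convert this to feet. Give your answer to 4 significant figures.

71530 ft

1 m = 3.28084 ft, so 21803 × 3.28084 = 71530 ft.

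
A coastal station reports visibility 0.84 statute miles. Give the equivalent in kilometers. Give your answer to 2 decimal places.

1.35 km

1 SM = 1.60934 km, so 0.84 × 1.60934 = 1.35 km.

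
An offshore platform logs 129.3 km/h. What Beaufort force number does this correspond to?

Beaufort force 12

129.3 km/h = 35.9 m/s, which is Beaufort 12 (hurricane force, ≥32.7 m/s).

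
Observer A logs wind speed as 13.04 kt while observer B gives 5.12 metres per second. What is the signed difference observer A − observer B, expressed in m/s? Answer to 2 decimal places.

1.59 m/s

observer A: 13.04 kt = 6.7084 m/s.
Difference: 6.7084 − 5.1200 = 1.59 m/s.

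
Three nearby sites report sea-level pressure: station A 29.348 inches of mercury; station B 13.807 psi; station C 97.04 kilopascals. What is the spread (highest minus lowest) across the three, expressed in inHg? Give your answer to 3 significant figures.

1.24 inHg

station B: 13.807 psi = 28.1113 inHg.
station C: 97.04 kPa = 28.6559 inHg.
Spread: 29.3480 − 28.1113 = 1.24 inHg.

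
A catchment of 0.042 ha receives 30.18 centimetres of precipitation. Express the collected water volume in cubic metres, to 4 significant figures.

Depth: 30.18 cm × 10 = 301.8 mm.
Area: 0.042 ha = 420 m².
1 mm over 1 m² is 1 L, so volume = 301.8 × 420 = 126756 L = 126.8 m³.

126.8 cubic metres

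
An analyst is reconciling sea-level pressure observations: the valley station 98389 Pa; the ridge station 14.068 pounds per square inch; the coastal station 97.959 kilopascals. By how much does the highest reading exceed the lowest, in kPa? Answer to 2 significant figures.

the valley station: 98389 Pa = 98.389 kPa.
the ridge station: 14.068 psi = 96.995 kPa.
Spread: 98.389 − 96.995 = 1.4 kPa.

1.4 kPa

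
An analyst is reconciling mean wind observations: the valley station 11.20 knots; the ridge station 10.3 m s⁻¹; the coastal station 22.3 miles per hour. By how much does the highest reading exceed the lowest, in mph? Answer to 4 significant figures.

the valley station: 11.20 kt = 12.8887 mph.
the ridge station: 10.3 m/s = 23.0404 mph.
Spread: 23.0404 − 12.8887 = 10.15 mph.

10.15 mph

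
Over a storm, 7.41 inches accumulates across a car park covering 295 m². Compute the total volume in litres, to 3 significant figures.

55500 litres

Depth: 7.41 in × 25.4 = 188.214 mm.
1 mm over 1 m² is 1 L, so volume = 188.214 × 295 = 55523.13 L ≈ 55500 L.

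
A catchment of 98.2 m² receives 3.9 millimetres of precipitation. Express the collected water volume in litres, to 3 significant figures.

1 mm over 1 m² is 1 L, so volume = 3.9 × 98.2 = 382.98 L ≈ 383 L.

383 litres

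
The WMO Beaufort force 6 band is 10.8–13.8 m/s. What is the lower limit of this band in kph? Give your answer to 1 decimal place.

10.8–13.8 m/s × 3.6 = 38.9–49.7 km/h.

38.9 km/h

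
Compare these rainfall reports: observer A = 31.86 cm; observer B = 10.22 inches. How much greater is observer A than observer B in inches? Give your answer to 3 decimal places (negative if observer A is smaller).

2.323 in

observer A: 31.86 cm = 12.54331 in.
Difference: 12.54331 − 10.22000 = 2.323 in.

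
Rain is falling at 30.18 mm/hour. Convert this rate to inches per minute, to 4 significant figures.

0.01980 in/minute

30.18 mm/hour × 0.0393701 in/mm × 0.0166667 hour/minute = 0.01980 in/minute.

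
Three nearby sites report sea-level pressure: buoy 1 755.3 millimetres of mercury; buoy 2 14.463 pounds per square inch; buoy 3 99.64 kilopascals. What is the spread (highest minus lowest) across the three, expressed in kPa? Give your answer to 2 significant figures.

buoy 1: 755.3 mmHg = 100.698 kPa.
buoy 2: 14.463 psi = 99.719 kPa.
Spread: 100.698 − 99.640 = 1.1 kPa.

1.1 kPa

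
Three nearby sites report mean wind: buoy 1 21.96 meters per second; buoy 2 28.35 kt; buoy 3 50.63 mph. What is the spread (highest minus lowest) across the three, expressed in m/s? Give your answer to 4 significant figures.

buoy 2: 28.35 kt = 14.58450 m/s.
buoy 3: 50.63 mph = 22.63364 m/s.
Spread: 22.63364 − 14.58450 = 8.049 m/s.

8.049 m/s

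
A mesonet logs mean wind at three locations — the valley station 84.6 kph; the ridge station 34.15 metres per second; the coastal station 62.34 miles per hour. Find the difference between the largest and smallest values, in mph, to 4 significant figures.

23.82 mph

the valley station: 84.6 km/h = 52.5680 mph.
the ridge station: 34.15 m/s = 76.3914 mph.
Spread: 76.3914 − 52.5680 = 23.82 mph.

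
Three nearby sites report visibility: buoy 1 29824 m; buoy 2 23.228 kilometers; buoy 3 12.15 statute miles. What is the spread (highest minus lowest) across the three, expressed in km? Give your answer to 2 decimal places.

10.27 km

buoy 1: 29824 m = 29.8240 km.
buoy 3: 12.15 SM = 19.5535 km.
Spread: 29.8240 − 19.5535 = 10.27 km.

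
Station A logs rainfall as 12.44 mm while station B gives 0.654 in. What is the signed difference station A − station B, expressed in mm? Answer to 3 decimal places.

-4.172 mm

station B: 0.654 in = 16.61160 mm.
Difference: 12.44000 − 16.61160 = -4.172 mm.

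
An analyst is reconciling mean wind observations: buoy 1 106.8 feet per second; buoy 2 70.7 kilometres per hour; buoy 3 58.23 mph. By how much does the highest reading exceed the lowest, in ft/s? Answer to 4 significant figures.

buoy 2: 70.7 km/h = 64.4321 ft/s.
buoy 3: 58.23 mph = 85.4040 ft/s.
Spread: 106.8000 − 64.4321 = 42.37 ft/s.

42.37 ft/s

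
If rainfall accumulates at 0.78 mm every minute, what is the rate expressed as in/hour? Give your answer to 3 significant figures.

1.84 in/hour

0.78 mm/minute × 0.0393701 in/mm × 60 minute/hour = 1.84 in/hour.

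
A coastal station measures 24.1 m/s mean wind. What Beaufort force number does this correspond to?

Beaufort force 9

24.1 m/s lies in the Beaufort 9 band (strong gale, 20.8–24.4 m/s).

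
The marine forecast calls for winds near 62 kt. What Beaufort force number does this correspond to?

Beaufort force 11

62 kt lies in the Beaufort 11 band (violent storm, 56–63 kt).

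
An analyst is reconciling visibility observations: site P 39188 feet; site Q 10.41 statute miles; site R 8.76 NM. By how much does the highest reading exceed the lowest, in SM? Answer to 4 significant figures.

2.988 SM

site P: 39188 ft = 7.42197 SM.
site R: 8.76 nmi = 10.08083 SM.
Spread: 10.41000 − 7.42197 = 2.988 SM.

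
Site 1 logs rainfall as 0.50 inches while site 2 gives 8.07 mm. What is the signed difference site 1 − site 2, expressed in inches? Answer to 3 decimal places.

0.182 in

site 2: 8.07 mm = 0.31772 in.
Difference: 0.50000 − 0.31772 = 0.182 in.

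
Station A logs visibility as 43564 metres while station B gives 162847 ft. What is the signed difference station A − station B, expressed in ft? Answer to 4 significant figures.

-19920 ft

station A: 43564 m = 142926.51 ft.
Difference: 142926.51 − 162847.00 = -19920 ft.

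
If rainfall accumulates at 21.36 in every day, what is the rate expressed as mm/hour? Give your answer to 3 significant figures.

21.36 in/day × 25.4 mm/in × 0.0416667 day/hour = 22.6 mm/hour.

22.6 mm/hour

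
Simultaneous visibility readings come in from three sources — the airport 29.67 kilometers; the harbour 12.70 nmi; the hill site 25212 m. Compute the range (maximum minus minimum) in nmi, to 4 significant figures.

3.321 nmi

the airport: 29.67 km = 16.02052 nmi.
the hill site: 25212 m = 13.61339 nmi.
Spread: 16.02052 − 12.70000 = 3.321 nmi.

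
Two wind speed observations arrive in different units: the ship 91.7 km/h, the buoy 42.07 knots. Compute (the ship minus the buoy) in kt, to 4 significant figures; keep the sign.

7.444 kt

the ship: 91.7 km/h = 49.51404 kt.
Difference: 49.51404 − 42.07000 = 7.444 kt.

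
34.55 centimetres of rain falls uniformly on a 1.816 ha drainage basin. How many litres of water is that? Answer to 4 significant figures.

Depth: 34.55 cm × 10 = 345.5 mm.
Area: 1.816 ha = 18160 m².
1 mm over 1 m² is 1 L, so volume = 345.5 × 18160 = 6274280 L ≈ 6274000 L.

6274000 litres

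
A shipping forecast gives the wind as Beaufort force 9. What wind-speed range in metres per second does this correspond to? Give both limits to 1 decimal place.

Beaufort 9 (strong gale) spans 20.8–24.4 m/s.

20.8 to 24.4 m/s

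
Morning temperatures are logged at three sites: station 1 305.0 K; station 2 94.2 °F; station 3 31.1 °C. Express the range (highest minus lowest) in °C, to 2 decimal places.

3.46 °C

station 1: 305.0 K = 31.850 °C.
station 2: 94.2 °F = 34.556 °C.
Spread: 34.556 − 31.100 = 3.456 °C.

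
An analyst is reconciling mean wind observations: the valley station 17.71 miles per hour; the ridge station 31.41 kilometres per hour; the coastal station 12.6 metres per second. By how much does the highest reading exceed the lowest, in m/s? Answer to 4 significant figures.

4.683 m/s

the valley station: 17.71 mph = 7.91708 m/s.
the ridge station: 31.41 km/h = 8.72500 m/s.
Spread: 12.60000 − 7.91708 = 4.683 m/s.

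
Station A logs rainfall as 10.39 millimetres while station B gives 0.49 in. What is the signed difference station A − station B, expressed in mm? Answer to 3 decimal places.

-2.056 mm

station B: 0.49 in = 12.44600 mm.
Difference: 10.39000 − 12.44600 = -2.056 mm.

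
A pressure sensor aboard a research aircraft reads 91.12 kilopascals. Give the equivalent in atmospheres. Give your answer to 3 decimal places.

1 kPa = 0.00986923 atm, so 91.12 × 0.00986923 = 0.899 atm.

0.899 atm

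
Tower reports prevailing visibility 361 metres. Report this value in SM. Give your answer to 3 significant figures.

1 m = 0.000621371 SM, so 361 × 0.000621371 = 0.224 SM.

0.224 SM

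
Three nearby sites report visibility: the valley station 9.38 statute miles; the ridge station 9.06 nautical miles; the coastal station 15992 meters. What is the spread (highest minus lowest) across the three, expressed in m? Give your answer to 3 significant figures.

the valley station: 9.38 SM = 15095.65 m.
the ridge station: 9.06 nmi = 16779.12 m.
Spread: 16779.12 − 15095.65 = 1680 m.

1680 m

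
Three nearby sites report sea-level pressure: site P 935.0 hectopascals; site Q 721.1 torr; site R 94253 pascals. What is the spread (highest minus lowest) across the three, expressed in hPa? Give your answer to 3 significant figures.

site Q: 721.1 mmHg = 961.388 hPa.
site R: 94253 Pa = 942.530 hPa.
Spread: 961.388 − 935.000 = 26.4 hPa.

26.4 hPa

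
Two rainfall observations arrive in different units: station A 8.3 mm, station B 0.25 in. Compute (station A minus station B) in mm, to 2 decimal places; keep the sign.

1.95 mm

station B: 0.25 in = 6.3500 mm.
Difference: 8.3000 − 6.3500 = 1.95 mm.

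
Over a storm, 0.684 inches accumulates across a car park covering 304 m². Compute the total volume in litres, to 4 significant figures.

5282 litres

Depth: 0.684 in × 25.4 = 17.3736 mm.
1 mm over 1 m² is 1 L, so volume = 17.3736 × 304 = 5281.5744 L ≈ 5282 L.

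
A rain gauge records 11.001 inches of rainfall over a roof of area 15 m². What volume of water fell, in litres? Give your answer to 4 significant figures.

Depth: 11.001 in × 25.4 = 279.4254 mm.
1 mm over 1 m² is 1 L, so volume = 279.4254 × 15 = 4191.381 L ≈ 4191 L.

4191 litres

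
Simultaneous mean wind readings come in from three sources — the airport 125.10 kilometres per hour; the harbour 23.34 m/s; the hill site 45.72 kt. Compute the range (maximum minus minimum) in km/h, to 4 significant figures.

41.08 km/h

the harbour: 23.34 m/s = 84.0240 km/h.
the hill site: 45.72 kt = 84.6734 km/h.
Spread: 125.1000 − 84.0240 = 41.08 km/h.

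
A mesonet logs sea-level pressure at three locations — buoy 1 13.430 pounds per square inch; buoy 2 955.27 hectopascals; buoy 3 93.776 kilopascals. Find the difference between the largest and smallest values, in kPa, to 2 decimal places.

buoy 1: 13.430 psi = 92.5966 kPa.
buoy 2: 955.27 hPa = 95.5270 kPa.
Spread: 95.5270 − 92.5966 = 2.93 kPa.

2.93 kPa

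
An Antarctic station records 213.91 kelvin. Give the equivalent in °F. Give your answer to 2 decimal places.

-74.63 °F

First to °C: -59.24 °C.
Then to °F: -74.63 °F.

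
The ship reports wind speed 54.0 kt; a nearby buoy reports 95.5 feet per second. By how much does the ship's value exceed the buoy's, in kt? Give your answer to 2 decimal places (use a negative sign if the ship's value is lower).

-2.58 kt

the buoy: 95.5 ft/s = 56.5822 kt.
Difference: 54.0000 − 56.5822 = -2.58 kt.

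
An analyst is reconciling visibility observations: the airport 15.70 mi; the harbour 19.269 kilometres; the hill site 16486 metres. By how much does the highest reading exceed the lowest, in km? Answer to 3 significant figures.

8.78 km

the airport: 15.70 SM = 25.2667 km.
the hill site: 16486 m = 16.4860 km.
Spread: 25.2667 − 16.4860 = 8.78 km.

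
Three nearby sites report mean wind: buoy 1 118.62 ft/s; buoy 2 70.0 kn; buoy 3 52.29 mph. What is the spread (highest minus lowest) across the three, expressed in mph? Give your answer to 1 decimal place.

28.6 mph

buoy 1: 118.62 ft/s = 80.877 mph.
buoy 2: 70.0 kt = 80.555 mph.
Spread: 80.877 − 52.290 = 28.6 mph.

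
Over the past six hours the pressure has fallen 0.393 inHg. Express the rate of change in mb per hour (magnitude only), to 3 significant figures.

2.22 mb per hour

0.393 inHg / 6 h × 33.8639 mb/inHg = 2.22 mb/h.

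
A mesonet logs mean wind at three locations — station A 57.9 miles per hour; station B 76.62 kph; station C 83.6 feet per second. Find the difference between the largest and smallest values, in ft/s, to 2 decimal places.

15.09 ft/s

station A: 57.9 mph = 84.9200 ft/s.
station B: 76.62 km/h = 69.8272 ft/s.
Spread: 84.9200 − 69.8272 = 15.09 ft/s.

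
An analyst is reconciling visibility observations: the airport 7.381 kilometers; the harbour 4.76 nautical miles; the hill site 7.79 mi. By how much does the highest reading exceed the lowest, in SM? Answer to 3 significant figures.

the airport: 7.381 km = 4.5863 SM.
the harbour: 4.76 nmi = 5.4777 SM.
Spread: 7.7900 − 4.5863 = 3.20 SM.

3.20 SM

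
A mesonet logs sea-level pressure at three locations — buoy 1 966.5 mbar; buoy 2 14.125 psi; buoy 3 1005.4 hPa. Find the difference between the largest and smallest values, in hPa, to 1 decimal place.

buoy 1: 966.5 mb = 966.500 hPa.
buoy 2: 14.125 psi = 973.884 hPa.
Spread: 1005.400 − 966.500 = 38.9 hPa.

38.9 hPa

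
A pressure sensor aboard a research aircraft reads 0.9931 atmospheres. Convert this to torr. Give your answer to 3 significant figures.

755 mmHg

1 atm = 760 mmHg, so 0.9931 × 760 = 755 mmHg.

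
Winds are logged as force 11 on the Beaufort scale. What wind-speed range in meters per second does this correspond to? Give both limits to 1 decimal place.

28.5 to 32.6 m/s

Beaufort 11 (violent storm) spans 28.5–32.6 m/s.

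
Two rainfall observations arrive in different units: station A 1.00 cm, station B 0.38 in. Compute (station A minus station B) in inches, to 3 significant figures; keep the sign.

0.0137 in

station A: 1.00 cm = 0.393701 in.
Difference: 0.393701 − 0.380000 = 0.0137 in.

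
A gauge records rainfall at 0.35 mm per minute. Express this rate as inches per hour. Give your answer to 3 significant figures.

0.35 mm/minute × 0.0393701 in/mm × 60 minute/hour = 0.827 in/hour.

0.827 in/hour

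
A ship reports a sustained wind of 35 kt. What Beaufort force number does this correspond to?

Beaufort force 8

35 kt lies in the Beaufort 8 band (gale, 34–40 kt).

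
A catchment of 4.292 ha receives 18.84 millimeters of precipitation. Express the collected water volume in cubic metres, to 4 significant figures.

808.6 cubic metres

Area: 4.292 ha = 42920 m².
1 mm over 1 m² is 1 L, so volume = 18.84 × 42920 = 808612.8 L = 808.6 m³.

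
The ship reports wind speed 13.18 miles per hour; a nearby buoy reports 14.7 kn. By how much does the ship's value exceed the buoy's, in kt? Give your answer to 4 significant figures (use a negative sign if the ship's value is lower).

the ship: 13.18 mph = 11.45311 kt.
Difference: 11.45311 − 14.70000 = -3.247 kt.

-3.247 kt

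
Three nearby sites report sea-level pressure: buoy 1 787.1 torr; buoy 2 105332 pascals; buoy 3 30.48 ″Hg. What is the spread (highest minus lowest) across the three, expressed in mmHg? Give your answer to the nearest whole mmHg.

16 mmHg

buoy 2: 105332 Pa = 790.05 mmHg.
buoy 3: 30.48 inHg = 774.19 mmHg.
Spread: 790.05 − 774.19 = 16 mmHg.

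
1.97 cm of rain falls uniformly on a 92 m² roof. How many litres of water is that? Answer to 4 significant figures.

Depth: 1.97 cm × 10 = 19.7 mm.
1 mm over 1 m² is 1 L, so volume = 19.7 × 92 = 1812.4 L ≈ 1812 L.

1812 litres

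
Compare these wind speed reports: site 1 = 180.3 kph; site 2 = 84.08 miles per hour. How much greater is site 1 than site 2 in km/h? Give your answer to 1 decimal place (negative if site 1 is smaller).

45.0 km/h

site 2: 84.08 mph = 135.314 km/h.
Difference: 180.300 − 135.314 = 45.0 km/h.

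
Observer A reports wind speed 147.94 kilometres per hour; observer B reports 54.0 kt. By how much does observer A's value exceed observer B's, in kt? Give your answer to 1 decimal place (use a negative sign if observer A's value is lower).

observer A: 147.94 km/h = 79.881 kt.
Difference: 79.881 − 54.000 = 25.9 kt.

25.9 kt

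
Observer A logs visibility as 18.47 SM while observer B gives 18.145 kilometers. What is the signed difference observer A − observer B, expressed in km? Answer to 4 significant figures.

11.58 km

observer A: 18.47 SM = 29.7246 km.
Difference: 29.7246 − 18.1450 = 11.58 km.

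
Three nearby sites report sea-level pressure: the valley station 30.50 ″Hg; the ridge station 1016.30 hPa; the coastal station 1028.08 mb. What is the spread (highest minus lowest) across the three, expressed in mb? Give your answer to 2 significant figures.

17 mb

the valley station: 30.50 inHg = 1032.85 mb.
the ridge station: 1016.30 hPa = 1016.30 mb.
Spread: 1032.85 − 1016.30 = 17 mb.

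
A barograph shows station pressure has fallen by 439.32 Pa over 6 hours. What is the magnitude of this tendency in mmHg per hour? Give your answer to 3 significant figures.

439.32 Pa / 6 h × 0.00750062 mmHg/Pa = 0.549 mmHg/h.

0.549 mmHg per hour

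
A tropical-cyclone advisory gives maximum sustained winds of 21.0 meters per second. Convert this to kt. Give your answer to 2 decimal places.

1 m/s = 1.94384 kt, so 21.0 × 1.94384 = 40.82 kt.

40.82 kt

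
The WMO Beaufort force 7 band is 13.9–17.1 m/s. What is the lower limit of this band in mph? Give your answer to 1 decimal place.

13.9–17.1 m/s × 2.237 = 31.1–38.3 mph.

31.1 mph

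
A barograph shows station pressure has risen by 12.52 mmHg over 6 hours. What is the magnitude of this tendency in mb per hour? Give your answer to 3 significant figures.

2.78 mb per hour

12.52 mmHg / 6 h × 1.33322 mb/mmHg = 2.78 mb/h.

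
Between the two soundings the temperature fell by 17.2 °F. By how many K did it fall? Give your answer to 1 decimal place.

9.6 K

For a temperature change the 32° offset cancels: ΔK = 17.2 × 0.5556 = 9.6 K.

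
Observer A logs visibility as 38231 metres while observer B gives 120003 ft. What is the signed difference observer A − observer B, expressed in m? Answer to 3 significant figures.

observer B: 120003 ft = 36576.91 m.
Difference: 38231.00 − 36576.91 = 1650 m.

1650 m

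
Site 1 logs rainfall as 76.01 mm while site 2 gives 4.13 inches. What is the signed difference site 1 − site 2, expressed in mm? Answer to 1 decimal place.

-28.9 mm

site 2: 4.13 in = 104.902 mm.
Difference: 76.010 − 104.902 = -28.9 mm.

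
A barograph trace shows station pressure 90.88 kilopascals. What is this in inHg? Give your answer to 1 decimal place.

26.8 inHg

1 kPa = 0.2953 inHg, so 90.88 × 0.2953 = 26.8 inHg.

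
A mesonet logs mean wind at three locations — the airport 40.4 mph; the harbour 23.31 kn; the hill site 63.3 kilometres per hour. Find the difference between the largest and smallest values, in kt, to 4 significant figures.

11.80 kt

the airport: 40.4 mph = 35.1066 kt.
the hill site: 63.3 km/h = 34.1793 kt.
Spread: 35.1066 − 23.3100 = 11.80 kt.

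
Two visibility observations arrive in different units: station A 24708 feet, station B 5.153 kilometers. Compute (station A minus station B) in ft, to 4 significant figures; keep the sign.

7802 ft

station B: 5.153 km = 16906.17 ft.
Difference: 24708.00 − 16906.17 = 7802 ft.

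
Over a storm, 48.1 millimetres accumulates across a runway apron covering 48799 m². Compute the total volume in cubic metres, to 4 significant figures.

2347 cubic metres

1 mm over 1 m² is 1 L, so volume = 48.1 × 48799 = 2347231.9 L = 2347 m³.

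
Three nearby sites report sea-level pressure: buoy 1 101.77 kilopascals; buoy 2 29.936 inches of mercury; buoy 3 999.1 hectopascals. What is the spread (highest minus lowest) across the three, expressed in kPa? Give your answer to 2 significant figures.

buoy 2: 29.936 inHg = 101.375 kPa.
buoy 3: 999.1 hPa = 99.910 kPa.
Spread: 101.770 − 99.910 = 1.9 kPa.

1.9 kPa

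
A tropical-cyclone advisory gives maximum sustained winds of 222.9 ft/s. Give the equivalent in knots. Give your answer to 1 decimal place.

132.1 kt

1 ft/s = 0.592484 kt, so 222.9 × 0.592484 = 132.1 kt.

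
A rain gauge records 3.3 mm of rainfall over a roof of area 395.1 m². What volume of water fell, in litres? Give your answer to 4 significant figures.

1 mm over 1 m² is 1 L, so volume = 3.3 × 395.1 = 1303.83 L ≈ 1304 L.

1304 litres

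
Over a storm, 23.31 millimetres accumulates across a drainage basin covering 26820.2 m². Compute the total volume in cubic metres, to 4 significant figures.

625.2 cubic metres

1 mm over 1 m² is 1 L, so volume = 23.31 × 26820.2 = 625178.86 L = 625.2 m³.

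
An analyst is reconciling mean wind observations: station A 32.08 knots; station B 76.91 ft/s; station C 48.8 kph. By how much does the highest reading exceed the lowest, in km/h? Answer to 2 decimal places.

35.59 km/h

station A: 32.08 kt = 59.4122 km/h.
station B: 76.91 ft/s = 84.3918 km/h.
Spread: 84.3918 − 48.8000 = 35.59 km/h.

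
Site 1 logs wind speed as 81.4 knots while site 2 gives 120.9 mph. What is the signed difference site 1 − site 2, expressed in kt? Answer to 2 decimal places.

-23.66 kt

site 2: 120.9 mph = 105.0592 kt.
Difference: 81.4000 − 105.0592 = -23.66 kt.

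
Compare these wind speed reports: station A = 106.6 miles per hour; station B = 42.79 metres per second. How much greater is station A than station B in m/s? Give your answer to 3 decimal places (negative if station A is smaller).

4.864 m/s

station A: 106.6 mph = 47.65446 m/s.
Difference: 47.65446 − 42.79000 = 4.864 m/s.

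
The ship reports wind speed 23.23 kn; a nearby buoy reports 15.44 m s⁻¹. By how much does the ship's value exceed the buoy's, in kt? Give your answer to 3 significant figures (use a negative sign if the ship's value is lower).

the buoy: 15.44 m/s = 30.0130 kt.
Difference: 23.2300 − 30.0130 = -6.78 kt.

-6.78 kt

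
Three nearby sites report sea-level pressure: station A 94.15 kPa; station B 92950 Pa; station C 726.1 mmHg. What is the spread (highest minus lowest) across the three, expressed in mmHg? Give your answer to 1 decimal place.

28.9 mmHg

station A: 94.15 kPa = 706.183 mmHg.
station B: 92950 Pa = 697.182 mmHg.
Spread: 726.100 − 697.182 = 28.9 mmHg.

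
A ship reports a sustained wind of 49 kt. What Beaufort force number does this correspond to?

Beaufort force 10

49 kt lies in the Beaufort 10 band (storm, 48–55 kt).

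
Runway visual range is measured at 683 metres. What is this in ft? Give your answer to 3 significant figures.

1 m = 3.28084 ft, so 683 × 3.28084 = 2240 ft.

2240 ft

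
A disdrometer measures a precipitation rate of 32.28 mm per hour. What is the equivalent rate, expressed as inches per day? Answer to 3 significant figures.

32.28 mm/hour × 0.0393701 in/mm × 24 hour/day = 30.5 in/day.

30.5 in/day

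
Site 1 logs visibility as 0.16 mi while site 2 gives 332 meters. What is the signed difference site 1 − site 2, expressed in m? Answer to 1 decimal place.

site 1: 0.16 SM = 257.495 m.
Difference: 257.495 − 332.000 = -74.5 m.

-74.5 m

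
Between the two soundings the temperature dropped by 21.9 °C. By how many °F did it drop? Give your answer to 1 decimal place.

For a temperature change the 32° offset cancels: Δ°F = 21.9 × 1.8 = 39.4 °F.

39.4 °F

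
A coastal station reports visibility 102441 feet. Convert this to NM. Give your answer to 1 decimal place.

1 ft = 0.000164579 nmi, so 102441 × 0.000164579 = 16.9 nmi.

16.9 nmi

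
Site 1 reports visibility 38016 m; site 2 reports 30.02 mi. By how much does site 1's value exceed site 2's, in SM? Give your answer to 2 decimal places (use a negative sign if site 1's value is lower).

-6.40 SM

site 1: 38016 m = 23.6220 SM.
Difference: 23.6220 − 30.0200 = -6.40 SM.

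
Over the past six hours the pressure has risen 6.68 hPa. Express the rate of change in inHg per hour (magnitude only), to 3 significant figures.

6.68 hPa / 6 h × 0.02953 inHg/hPa = 0.0329 inHg/h.

0.0329 inHg per hour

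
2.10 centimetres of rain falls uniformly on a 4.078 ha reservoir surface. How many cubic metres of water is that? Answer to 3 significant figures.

856 cubic metres

Depth: 2.10 cm × 10 = 21 mm.
Area: 4.078 ha = 40780 m².
1 mm over 1 m² is 1 L, so volume = 21 × 40780 = 856380 L = 856 m³.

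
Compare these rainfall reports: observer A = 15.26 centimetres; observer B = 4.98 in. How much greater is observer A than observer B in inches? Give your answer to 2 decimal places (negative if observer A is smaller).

observer A: 15.26 cm = 6.0079 in.
Difference: 6.0079 − 4.9800 = 1.03 in.

1.03 in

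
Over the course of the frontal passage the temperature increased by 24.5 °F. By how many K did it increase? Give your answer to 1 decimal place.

A change of 1 °C equals a change of 1.8 °F: ΔK = 24.5 × 0.5556 = 13.6 K.

13.6 K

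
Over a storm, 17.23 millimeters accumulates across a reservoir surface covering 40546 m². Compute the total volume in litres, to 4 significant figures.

698600 litres

1 mm over 1 m² is 1 L, so volume = 17.23 × 40546 = 698607.58 L ≈ 698600 L.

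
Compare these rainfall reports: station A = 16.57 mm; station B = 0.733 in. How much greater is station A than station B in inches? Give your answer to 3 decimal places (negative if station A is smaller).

station A: 16.57 mm = 0.65236 in.
Difference: 0.65236 − 0.73300 = -0.081 in.

-0.081 in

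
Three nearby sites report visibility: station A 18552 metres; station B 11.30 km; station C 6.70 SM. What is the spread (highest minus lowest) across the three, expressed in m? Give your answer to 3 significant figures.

station B: 11.30 km = 11300.00 m.
station C: 6.70 SM = 10782.60 m.
Spread: 18552.00 − 10782.60 = 7770 m.

7770 m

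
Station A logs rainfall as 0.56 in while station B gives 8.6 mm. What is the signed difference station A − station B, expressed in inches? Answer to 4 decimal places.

0.2214 in

station B: 8.6 mm = 0.338583 in.
Difference: 0.560000 − 0.338583 = 0.2214 in.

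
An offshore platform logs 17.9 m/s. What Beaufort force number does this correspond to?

17.9 m/s lies in the Beaufort 8 band (gale, 17.2–20.7 m/s).

Beaufort force 8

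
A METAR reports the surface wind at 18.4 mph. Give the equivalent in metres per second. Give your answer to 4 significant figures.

8.226 m/s

1 mph = 0.44704 m/s, so 18.4 × 0.44704 = 8.226 m/s.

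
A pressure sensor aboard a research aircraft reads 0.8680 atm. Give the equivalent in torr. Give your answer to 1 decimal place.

1 atm = 760 mmHg, so 0.8680 × 760 = 659.7 mmHg.

659.7 mmHg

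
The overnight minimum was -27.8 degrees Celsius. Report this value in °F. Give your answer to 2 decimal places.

°F = °C × 9/5 + 32 = -27.8 × 1.8 + 32 = -18.04 °F.

-18.04 °F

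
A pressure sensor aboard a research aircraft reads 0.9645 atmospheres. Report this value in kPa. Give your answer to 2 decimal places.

1 atm = 101.325 kPa, so 0.9645 × 101.325 = 97.73 kPa.

97.73 kPa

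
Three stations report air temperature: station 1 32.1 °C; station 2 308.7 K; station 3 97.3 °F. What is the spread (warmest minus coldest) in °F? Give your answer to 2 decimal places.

7.52 °F

station 2: 308.7 K = 35.550 °C.
station 3: 97.3 °F = 36.278 °C.
Spread: 36.278 − 32.100 = 4.178 °C = 7.52 °F.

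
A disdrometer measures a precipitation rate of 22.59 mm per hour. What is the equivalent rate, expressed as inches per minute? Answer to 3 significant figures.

22.59 mm/hour × 0.0393701 in/mm × 0.0166667 hour/minute = 0.0148 in/minute.

0.0148 in/minute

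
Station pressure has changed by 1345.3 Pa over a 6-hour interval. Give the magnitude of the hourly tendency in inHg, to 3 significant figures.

1345.3 Pa / 6 h × 0.0002953 inHg/Pa = 0.0662 inHg/h.

0.0662 inHg per hour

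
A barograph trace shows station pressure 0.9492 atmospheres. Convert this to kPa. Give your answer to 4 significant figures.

1 atm = 101.325 kPa, so 0.9492 × 101.325 = 96.18 kPa.

96.18 kPa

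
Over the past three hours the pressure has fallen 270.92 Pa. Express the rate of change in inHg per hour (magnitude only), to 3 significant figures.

270.92 Pa / 3 h × 0.0002953 inHg/Pa = 0.0267 inHg/h.

0.0267 inHg per hour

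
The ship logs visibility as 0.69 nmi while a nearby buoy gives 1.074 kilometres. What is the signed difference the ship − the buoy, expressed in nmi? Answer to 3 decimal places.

0.110 nmi

the buoy: 1.074 km = 0.57991 nmi.
Difference: 0.69000 − 0.57991 = 0.110 nmi.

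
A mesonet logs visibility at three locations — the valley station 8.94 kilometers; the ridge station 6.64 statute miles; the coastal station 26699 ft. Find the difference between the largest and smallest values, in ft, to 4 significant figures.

the valley station: 8.94 km = 29330.71 ft.
the ridge station: 6.64 SM = 35059.20 ft.
Spread: 35059.20 − 26699.00 = 8360 ft.

8360 ft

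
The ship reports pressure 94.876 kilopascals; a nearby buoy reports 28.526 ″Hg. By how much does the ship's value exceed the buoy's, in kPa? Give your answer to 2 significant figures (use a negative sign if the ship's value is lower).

-1.7 kPa

the buoy: 28.526 inHg = 96.600 kPa.
Difference: 94.876 − 96.600 = -1.7 kPa.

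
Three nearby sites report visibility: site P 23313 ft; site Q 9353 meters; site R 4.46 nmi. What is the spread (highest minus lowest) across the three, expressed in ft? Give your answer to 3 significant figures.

7370 ft

site Q: 9353 m = 30685.70 ft.
site R: 4.46 nmi = 27099.48 ft.
Spread: 30685.70 − 23313.00 = 7370 ft.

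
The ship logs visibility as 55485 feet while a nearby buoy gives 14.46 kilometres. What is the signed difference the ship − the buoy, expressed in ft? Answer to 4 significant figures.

8044 ft

the buoy: 14.46 km = 47440.94 ft.
Difference: 55485.00 − 47440.94 = 8044 ft.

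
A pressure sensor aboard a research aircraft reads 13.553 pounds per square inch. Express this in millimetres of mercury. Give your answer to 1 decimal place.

700.9 mmHg

1 psi = 51.7149 mmHg, so 13.553 × 51.7149 = 700.9 mmHg.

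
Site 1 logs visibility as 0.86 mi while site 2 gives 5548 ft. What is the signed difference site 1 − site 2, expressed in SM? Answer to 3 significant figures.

site 2: 5548 ft = 1.05076 SM.
Difference: 0.86000 − 1.05076 = -0.191 SM.

-0.191 SM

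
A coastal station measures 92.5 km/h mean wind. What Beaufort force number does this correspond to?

Beaufort force 10

92.5 km/h = 25.7 m/s, which is Beaufort 10 (storm, 24.5–28.4 m/s).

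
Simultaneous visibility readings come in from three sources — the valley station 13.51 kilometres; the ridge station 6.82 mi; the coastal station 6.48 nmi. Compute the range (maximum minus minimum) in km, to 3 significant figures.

2.53 km

the ridge station: 6.82 SM = 10.9757 km.
the coastal station: 6.48 nmi = 12.0010 km.
Spread: 13.5100 − 10.9757 = 2.53 km.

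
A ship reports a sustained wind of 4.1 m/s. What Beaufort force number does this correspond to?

4.1 m/s lies in the Beaufort 3 band (gentle breeze, 3.4–5.4 m/s).

Beaufort force 3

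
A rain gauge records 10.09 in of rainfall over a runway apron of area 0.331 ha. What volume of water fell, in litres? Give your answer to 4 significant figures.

Depth: 10.09 in × 25.4 = 256.286 mm.
Area: 0.331 ha = 3310 m².
1 mm over 1 m² is 1 L, so volume = 256.286 × 3310 = 848306.66 L ≈ 848300 L.

848300 litres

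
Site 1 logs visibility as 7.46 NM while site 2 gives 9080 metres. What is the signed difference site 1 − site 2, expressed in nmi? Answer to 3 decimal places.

site 2: 9080 m = 4.90281 nmi.
Difference: 7.46000 − 4.90281 = 2.557 nmi.

2.557 nmi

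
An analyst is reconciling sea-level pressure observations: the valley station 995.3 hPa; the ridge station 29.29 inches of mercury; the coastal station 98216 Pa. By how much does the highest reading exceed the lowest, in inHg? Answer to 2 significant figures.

0.39 inHg

the valley station: 995.3 hPa = 29.3912 inHg.
the coastal station: 98216 Pa = 29.0032 inHg.
Spread: 29.3912 − 29.0032 = 0.39 inHg.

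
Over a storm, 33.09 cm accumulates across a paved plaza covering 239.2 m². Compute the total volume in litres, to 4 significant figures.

Depth: 33.09 cm × 10 = 330.9 mm.
1 mm over 1 m² is 1 L, so volume = 330.9 × 239.2 = 79151.28 L ≈ 79150 L.

79150 litres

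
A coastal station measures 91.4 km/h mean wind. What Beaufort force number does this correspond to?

91.4 km/h = 25.4 m/s, which is Beaufort 10 (storm, 24.5–28.4 m/s).

Beaufort force 10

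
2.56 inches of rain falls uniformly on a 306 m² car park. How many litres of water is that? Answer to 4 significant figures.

19900 litres

Depth: 2.56 in × 25.4 = 65.024 mm.
1 mm over 1 m² is 1 L, so volume = 65.024 × 306 = 19897.344 L ≈ 19900 L.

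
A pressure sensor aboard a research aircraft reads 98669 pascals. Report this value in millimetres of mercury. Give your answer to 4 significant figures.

1 Pa = 0.00750062 mmHg, so 98669 × 0.00750062 = 740.1 mmHg.

740.1 mmHg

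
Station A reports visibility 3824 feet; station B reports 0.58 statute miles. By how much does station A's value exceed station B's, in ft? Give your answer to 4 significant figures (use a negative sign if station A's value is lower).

761.6 ft

station B: 0.58 SM = 3062.400 ft.
Difference: 3824.000 − 3062.400 = 761.6 ft.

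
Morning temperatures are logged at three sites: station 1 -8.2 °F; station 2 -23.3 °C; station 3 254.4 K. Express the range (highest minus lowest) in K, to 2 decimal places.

station 1: -8.2 °F = -22.333 °C.
station 3: 254.4 K = -18.750 °C.
Spread: (-18.750) − (-23.300) = 4.550 °C.

4.55 K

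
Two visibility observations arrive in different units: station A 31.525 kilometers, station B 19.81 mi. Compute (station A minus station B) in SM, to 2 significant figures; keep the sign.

-0.22 SM

station A: 31.525 km = 19.5887 SM.
Difference: 19.5887 − 19.8100 = -0.22 SM.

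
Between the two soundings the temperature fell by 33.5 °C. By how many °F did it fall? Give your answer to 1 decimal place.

Converting a difference, only the 9/5 scale factor applies: Δ°F = 33.5 × 1.8 = 60.3 °F.

60.3 °F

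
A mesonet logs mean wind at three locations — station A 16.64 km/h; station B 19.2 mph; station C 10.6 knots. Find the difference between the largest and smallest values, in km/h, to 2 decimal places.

station B: 19.2 mph = 30.8994 km/h.
station C: 10.6 kt = 19.6312 km/h.
Spread: 30.8994 − 16.6400 = 14.26 km/h.

14.26 km/h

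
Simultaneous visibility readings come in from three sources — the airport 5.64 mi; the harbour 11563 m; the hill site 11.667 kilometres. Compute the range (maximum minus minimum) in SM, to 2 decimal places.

the harbour: 11563 m = 7.1849 SM.
the hill site: 11.667 km = 7.2495 SM.
Spread: 7.2495 − 5.6400 = 1.61 SM.

1.61 SM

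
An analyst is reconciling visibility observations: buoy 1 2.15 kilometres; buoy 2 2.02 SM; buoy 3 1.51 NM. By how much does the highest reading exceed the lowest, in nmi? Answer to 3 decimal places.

buoy 1: 2.15 km = 1.16091 nmi.
buoy 2: 2.02 SM = 1.75533 nmi.
Spread: 1.75533 − 1.16091 = 0.594 nmi.

0.594 nmi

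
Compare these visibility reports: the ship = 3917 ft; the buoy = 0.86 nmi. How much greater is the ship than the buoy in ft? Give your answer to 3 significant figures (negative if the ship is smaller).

the buoy: 0.86 nmi = 5225.46 ft.
Difference: 3917.00 − 5225.46 = -1310 ft.

-1310 ft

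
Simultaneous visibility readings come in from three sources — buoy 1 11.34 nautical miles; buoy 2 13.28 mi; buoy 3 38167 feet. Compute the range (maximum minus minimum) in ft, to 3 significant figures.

32000 ft

buoy 1: 11.34 nmi = 68903.15 ft.
buoy 2: 13.28 SM = 70118.40 ft.
Spread: 70118.40 − 38167.00 = 32000 ft.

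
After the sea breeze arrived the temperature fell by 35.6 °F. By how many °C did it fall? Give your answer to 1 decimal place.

Converting a difference, only the 9/5 scale factor applies: Δ°C = 35.6 × 0.5556 = 19.8 °C.

19.8 °C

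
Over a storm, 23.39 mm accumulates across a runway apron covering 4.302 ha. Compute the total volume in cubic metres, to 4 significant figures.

1006 cubic metres

Area: 4.302 ha = 43020 m².
1 mm over 1 m² is 1 L, so volume = 23.39 × 43020 = 1006237.8 L = 1006 m³.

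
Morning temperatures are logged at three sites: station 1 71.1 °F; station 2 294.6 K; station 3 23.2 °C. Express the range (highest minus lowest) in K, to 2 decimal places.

1.75 K

station 1: 71.1 °F = 21.722 °C.
station 2: 294.6 K = 21.450 °C.
Spread: 23.200 − 21.450 = 1.750 °C.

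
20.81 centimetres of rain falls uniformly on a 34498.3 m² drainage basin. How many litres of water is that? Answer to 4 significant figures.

7179000 litres

Depth: 20.81 cm × 10 = 208.1 mm.
1 mm over 1 m² is 1 L, so volume = 208.1 × 34498.3 = 7179096.2 L ≈ 7179000 L.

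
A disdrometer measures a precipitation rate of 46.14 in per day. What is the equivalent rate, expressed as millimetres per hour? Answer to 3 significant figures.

46.14 in/day × 25.4 mm/in × 0.0416667 day/hour = 48.8 mm/hour.

48.8 mm/hour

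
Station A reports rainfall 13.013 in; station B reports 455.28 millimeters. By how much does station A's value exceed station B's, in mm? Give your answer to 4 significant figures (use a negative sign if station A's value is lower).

station A: 13.013 in = 330.5302 mm.
Difference: 330.5302 − 455.2800 = -124.7 mm.

-124.7 mm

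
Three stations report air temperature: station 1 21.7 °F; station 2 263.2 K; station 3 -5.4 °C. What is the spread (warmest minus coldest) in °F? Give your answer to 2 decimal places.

8.19 °F

station 1: 21.7 °F = -5.722 °C.
station 2: 263.2 K = -9.950 °C.
Spread: (-5.400) − (-9.950) = 4.550 °C = 8.19 °F.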